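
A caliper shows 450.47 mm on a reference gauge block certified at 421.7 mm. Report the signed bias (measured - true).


Systematic error = measured - true
= 450.47 - 421.7
= 28.7700

28.7700


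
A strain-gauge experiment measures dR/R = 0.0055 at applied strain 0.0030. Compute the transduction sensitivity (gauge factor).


GF = (dR/R) / epsilon
= 0.0055 / 0.0030
= 1.8333

1.8333


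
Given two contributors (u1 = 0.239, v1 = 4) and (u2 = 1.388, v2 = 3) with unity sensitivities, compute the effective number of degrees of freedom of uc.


uc = sqrt(u1^2 + u2^2) = sqrt(0.239^2 + 1.388^2) = 1.4084264
v_eff = uc^4 / (u1^4/v1 + u2^4/v2)
= 1.4084264^4 / (0.239^4/4 + 1.388^4/3)
= 3.9349265 / 1.2380063
v_eff = 3.1784

3.1784


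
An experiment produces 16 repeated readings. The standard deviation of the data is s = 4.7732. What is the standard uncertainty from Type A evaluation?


u_A = s / sqrt(n)
u_A = 4.7732 / sqrt(16)
u_A = 4.7732 / 4
u_A = 1.1933

1.1933


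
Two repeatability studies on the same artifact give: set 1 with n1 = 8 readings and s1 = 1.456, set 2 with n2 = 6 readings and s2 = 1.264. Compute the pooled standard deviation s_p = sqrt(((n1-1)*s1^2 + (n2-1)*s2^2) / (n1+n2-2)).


s_p = sqrt(((n1-1)*s1^2 + (n2-1)*s2^2) / (n1+n2-2))
numerator = (8-1)*1.456^2 + (6-1)*1.264^2 = 14.839552 + 7.98848 = 22.828032
denominator = 8 + 6 - 2 = 12
s_p^2 = 22.828032 / 12 = 1.902336
s_p = sqrt(1.902336) = 1.3793

1.3793


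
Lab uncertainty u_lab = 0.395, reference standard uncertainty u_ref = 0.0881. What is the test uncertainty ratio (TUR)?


TUR = u_lab / u_ref
= 0.395 / 0.0881
= 4.4835

4.4835


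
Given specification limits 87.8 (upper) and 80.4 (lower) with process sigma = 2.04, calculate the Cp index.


Cp = (USL - LSL) / (6 * sigma)
= (87.8 - 80.4) / (6 * 2.04)
= 7.4000 / 12.2400
= 0.6046

0.6046


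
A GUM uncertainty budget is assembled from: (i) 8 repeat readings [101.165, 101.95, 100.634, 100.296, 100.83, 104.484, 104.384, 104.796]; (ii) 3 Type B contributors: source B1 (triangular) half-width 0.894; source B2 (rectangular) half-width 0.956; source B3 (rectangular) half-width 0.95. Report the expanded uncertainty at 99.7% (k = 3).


mean = (101.165 + 101.95 + 100.634 + 100.296 + 100.83 + 104.484 + 104.384 + 104.796) / 8 = 102.317375
s = sqrt(sum((x - mean)^2)/(n-1)) = 1.9162355
u_A = s / sqrt(n) = 1.9162355 / sqrt(8) = 0.67749156
u_B1 = 0.894 / sqrt(6) = 0.36497397
u_B2 = 0.956 / sqrt(3) = 0.55194686
u_B3 = 0.95 / sqrt(3) = 0.54848276
uc = sqrt(0.67749156^2 + 0.36497397^2 + 0.55194686^2 + 0.54848276^2) = 1.0943854
U = k * uc = 3 * 1.0943854
U = 3.2832

3.2832


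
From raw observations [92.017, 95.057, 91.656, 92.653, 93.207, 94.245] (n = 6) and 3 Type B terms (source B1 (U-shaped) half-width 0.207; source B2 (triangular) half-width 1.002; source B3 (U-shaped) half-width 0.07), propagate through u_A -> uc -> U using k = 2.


mean = (92.017 + 95.057 + 91.656 + 92.653 + 93.207 + 94.245) / 6 = 93.13916667
s = sqrt(sum((x - mean)^2)/(n-1)) = 1.3115604
u_A = s / sqrt(n) = 1.3115604 / sqrt(6) = 0.53544229
u_B1 = 0.207 / sqrt(2) = 0.1463711
u_B2 = 1.002 / sqrt(6) = 0.40906479
u_B3 = 0.07 / sqrt(2) = 0.049497475
uc = sqrt(0.53544229^2 + 0.1463711^2 + 0.40906479^2 + 0.049497475^2) = 0.69130814
U = k * uc = 2 * 0.69130814
U = 1.3826

1.3826


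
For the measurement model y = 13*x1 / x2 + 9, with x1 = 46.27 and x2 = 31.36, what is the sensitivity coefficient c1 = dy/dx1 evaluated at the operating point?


y = 13*x1 / x2 + 9
dy/dx1 = 13/x2
Evaluate at x2 = 31.36: c1 = 13 / 31.36
c1 = 0.4145

0.4145


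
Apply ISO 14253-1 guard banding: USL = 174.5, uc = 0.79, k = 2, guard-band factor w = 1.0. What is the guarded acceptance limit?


U = k * uc = 2 * 0.79 = 1.58
guard band g = w * U = 1.0 * 1.58 = 1.58
AL = USL - g = 174.5 - 1.58
AL = 172.9200

172.9200


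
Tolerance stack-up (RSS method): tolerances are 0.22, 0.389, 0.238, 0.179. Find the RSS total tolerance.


RSS = sqrt(0.22^2 + 0.389^2 + 0.238^2 + 0.179^2)
= sqrt(0.288406)
= 0.5370

0.5370


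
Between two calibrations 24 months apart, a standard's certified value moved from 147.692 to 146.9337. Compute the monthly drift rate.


rate = (v2 - v1) / months
= (146.9337 - 147.692) / 24
= -0.7583 / 24
= -0.0316

-0.0316


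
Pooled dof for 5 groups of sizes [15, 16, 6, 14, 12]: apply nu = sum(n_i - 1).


nu = sum_i (n_i - 1)
nu = ((15 - 1) + (16 - 1) + (6 - 1) + (14 - 1) + (12 - 1))
nu = 14 + 15 + 5 + 13 + 11
nu = 58

58


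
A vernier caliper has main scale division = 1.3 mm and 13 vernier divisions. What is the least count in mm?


LC = MSD / n_div
= 1.3 / 13
= 0.1000

0.1000


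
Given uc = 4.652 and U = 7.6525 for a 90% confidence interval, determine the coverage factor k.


k = U / uc
k = 7.6525 / 4.652
k = 1.645

1.645


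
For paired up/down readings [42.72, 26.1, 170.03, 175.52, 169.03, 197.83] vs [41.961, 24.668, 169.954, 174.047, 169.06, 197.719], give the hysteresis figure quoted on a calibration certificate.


|42.72 - 41.961| = 0.7590
|26.1 - 24.668| = 1.4320
|170.03 - 169.954| = 0.0760
|175.52 - 174.047| = 1.4730
|169.03 - 169.06| = 0.0300
|197.83 - 197.719| = 0.1110
hysteresis = max(diffs) = 1.4730

1.4730


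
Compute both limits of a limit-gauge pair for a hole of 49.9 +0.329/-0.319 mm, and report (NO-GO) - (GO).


GO = nominal - lower_tol (smallest hole = maximum material condition)
GO = 49.9 - 0.319 = 49.581
NO-GO = nominal + upper_tol (largest hole = least material condition)
NO-GO = 49.9 + 0.329 = 50.229
spread = NO-GO - GO = 50.229 - 49.581 = 0.6480

0.6480


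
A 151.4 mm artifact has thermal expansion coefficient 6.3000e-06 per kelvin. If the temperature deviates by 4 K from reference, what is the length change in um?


dL = L * alpha * dT
= 151.4 * 6.3000e-06 * 4
= 0.0038153 mm
dL_um = 0.0038153 * 1000 = 3.8153 um

3.8153


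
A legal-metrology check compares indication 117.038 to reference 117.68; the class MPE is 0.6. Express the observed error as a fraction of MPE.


e = indication - reference = 117.038 - 117.68 = -0.6420
|e| = 0.6420
ratio = |e| / MPE = 0.6420 / 0.6
ratio = 1.0700

1.0700


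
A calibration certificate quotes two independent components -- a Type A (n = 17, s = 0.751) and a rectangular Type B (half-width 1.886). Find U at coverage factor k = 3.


u_A = s / sqrt(n) = 0.751 / sqrt(17) = 0.18214425
u_B = half_width / sqrt(3) = 1.886 / sqrt(3) = 1.0888826
uc = sqrt(u_A^2 + u_B^2) = sqrt(0.18214425^2 + 1.0888826^2) = 1.1040117
U = k * uc = 3 * 1.1040117
U = 3.3120

3.3120


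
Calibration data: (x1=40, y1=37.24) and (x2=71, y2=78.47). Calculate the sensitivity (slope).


slope = (y2 - y1) / (x2 - x1)
= (78.47 - 37.24) / (71 - 40)
= 41.2300 / 31
= 1.3300

1.3300


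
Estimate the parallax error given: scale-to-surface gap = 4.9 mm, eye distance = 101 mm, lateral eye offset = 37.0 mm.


error = h * offset / d
= 4.9 * 37.0 / 101
= 1.7950

1.7950


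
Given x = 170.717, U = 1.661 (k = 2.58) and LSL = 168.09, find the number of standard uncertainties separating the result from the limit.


u = U / k = 1.661 / 2.58 = 0.64379845
margin = |LSL - x| = |168.09 - 170.717| = 2.627
z = margin / u = 2.627 / 0.64379845
z = 4.0805

4.0805


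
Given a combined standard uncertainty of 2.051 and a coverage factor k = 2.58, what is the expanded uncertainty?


U = k * uc
U = 2.58 * 2.051
U = 5.2916

5.2916


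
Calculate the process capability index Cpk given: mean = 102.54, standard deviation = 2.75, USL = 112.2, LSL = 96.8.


Cpu = (USL - mean) / (3*sigma) = (112.2 - 102.54) / (3*2.75) = 1.1709
Cpl = (mean - LSL) / (3*sigma) = (102.54 - 96.8) / (3*2.75) = 0.6958
Cpk = min(Cpu, Cpl) = 0.6958

0.6958


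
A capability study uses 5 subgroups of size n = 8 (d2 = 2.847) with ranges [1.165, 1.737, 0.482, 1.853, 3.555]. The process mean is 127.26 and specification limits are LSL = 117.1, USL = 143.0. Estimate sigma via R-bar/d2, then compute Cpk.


R_bar = (1.165 + 1.737 + 0.482 + 1.853 + 3.555) / 5 = 1.7584
sigma = R_bar / d2 = 1.7584 / 2.847 = 0.6176326
Cp = (USL - LSL)/(6*sigma) = (143.0 - 117.1)/(6*0.6176326) = 6.9891
Cpu = (143.0 - 127.26)/(3*0.6176326) = 8.4948
Cpl = (127.26 - 117.1)/(3*0.6176326) = 5.4833
Cpk = min(Cpu, Cpl) = 5.4833

5.4833


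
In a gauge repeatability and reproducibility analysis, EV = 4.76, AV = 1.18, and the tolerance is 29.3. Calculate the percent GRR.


GRR = sqrt(EV^2 + AV^2) = sqrt(4.76^2 + 1.18^2) = 4.9040799
%GRR = GRR / tol * 100 = 4.9040799 / 29.3 * 100
%GRR = 16.7375

16.7375


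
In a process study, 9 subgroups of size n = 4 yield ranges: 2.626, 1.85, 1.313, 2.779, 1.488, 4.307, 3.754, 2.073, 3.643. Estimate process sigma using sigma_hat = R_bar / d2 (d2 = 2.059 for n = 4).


R_bar = (2.626 + 1.85 + 1.313 + 2.779 + 1.488 + 4.307 + 3.754 + 2.073 + 3.643) / 9
R_bar = 23.833 / 9 = 2.6481111
sigma_hat = R_bar / d2 = 2.6481111 / 2.059 = 1.2861

1.2861


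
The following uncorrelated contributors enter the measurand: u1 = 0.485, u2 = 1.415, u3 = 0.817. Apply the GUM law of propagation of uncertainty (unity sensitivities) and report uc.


uc = sqrt(0.485^2 + 1.415^2 + 0.817^2)
uc = sqrt(2.904939)
uc = 1.7044

1.7044


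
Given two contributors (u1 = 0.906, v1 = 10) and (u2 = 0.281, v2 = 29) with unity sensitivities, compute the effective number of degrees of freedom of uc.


uc = sqrt(u1^2 + u2^2) = sqrt(0.906^2 + 0.281^2) = 0.9485763
v_eff = uc^4 / (u1^4/v1 + u2^4/v2)
= 0.9485763^4 / (0.906^4/10 + 0.281^4/29)
= 0.80963464 / 0.067592168
v_eff = 11.9782

11.9782


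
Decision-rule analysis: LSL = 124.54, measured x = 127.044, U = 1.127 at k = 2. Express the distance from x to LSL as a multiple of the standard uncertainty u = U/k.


u = U / k = 1.127 / 2 = 0.5635
margin = |LSL - x| = |124.54 - 127.044| = 2.504
z = margin / u = 2.504 / 0.5635
z = 4.4437

4.4437


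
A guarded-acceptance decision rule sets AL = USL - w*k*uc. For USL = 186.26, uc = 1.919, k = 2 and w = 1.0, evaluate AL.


U = k * uc = 2 * 1.919 = 3.838
guard band g = w * U = 1.0 * 3.838 = 3.838
AL = USL - g = 186.26 - 3.838
AL = 182.4220

182.4220


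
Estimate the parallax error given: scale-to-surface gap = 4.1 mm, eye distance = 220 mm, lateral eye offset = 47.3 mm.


error = h * offset / d
= 4.1 * 47.3 / 220
= 0.8815

0.8815


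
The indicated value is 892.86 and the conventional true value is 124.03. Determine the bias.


Systematic error = measured - true
= 892.86 - 124.03
= 768.8300

768.8300


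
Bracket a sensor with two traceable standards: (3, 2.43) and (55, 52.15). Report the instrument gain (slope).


slope = (y2 - y1) / (x2 - x1)
= (52.15 - 2.43) / (55 - 3)
= 49.7200 / 52
= 0.9562

0.9562


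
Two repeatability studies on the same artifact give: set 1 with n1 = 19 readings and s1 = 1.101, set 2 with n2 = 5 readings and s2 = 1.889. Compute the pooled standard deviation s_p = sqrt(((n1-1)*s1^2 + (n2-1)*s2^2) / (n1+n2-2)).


s_p = sqrt(((n1-1)*s1^2 + (n2-1)*s2^2) / (n1+n2-2))
numerator = (19-1)*1.101^2 + (5-1)*1.889^2 = 21.819618 + 14.273284 = 36.092902
denominator = 19 + 5 - 2 = 22
s_p^2 = 36.092902 / 22 = 1.6405865
s_p = sqrt(1.6405865) = 1.2809

1.2809


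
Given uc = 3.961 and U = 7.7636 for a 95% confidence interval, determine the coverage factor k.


k = U / uc
k = 7.7636 / 3.961
k = 1.96

1.96


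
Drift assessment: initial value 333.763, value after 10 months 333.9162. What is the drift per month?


rate = (v2 - v1) / months
= (333.9162 - 333.763) / 10
= 0.1532 / 10
= 0.0153

0.0153


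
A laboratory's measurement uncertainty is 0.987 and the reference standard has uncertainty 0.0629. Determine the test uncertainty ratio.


TUR = u_lab / u_ref
= 0.987 / 0.0629
= 15.6916

15.6916


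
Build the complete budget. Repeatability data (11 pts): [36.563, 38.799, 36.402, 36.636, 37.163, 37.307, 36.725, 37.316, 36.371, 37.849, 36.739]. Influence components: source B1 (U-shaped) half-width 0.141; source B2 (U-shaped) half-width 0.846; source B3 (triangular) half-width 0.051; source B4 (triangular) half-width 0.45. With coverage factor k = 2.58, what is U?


mean = (36.563 + 38.799 + 36.402 + 36.636 + 37.163 + 37.307 + 36.725 + 37.316 + 36.371 + 37.849 + 36.739) / 11 = 37.07909091
s = sqrt(sum((x - mean)^2)/(n-1)) = 0.73003581
u_A = s / sqrt(n) = 0.73003581 / sqrt(11) = 0.22011408
u_B1 = 0.141 / sqrt(2) = 0.099702056
u_B2 = 0.846 / sqrt(2) = 0.59821234
u_B3 = 0.051 / sqrt(6) = 0.020820663
u_B4 = 0.45 / sqrt(6) = 0.18371173
uc = sqrt(0.22011408^2 + 0.099702056^2 + 0.59821234^2 + 0.020820663^2 + 0.18371173^2) = 0.67114247
U = k * uc = 2.58 * 0.67114247
U = 1.7315

1.7315


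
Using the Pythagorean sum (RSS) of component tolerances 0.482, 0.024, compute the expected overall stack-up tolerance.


RSS = sqrt(0.482^2 + 0.024^2)
= sqrt(0.2329)
= 0.4826

0.4826


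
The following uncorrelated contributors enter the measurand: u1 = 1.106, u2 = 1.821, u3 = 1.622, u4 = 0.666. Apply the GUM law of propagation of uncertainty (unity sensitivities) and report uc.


uc = sqrt(1.106^2 + 1.821^2 + 1.622^2 + 0.666^2)
uc = sqrt(7.613717)
uc = 2.7593

2.7593


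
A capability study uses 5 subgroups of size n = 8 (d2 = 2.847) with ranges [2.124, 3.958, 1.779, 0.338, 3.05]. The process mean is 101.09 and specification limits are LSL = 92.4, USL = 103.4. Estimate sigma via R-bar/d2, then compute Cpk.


R_bar = (2.124 + 3.958 + 1.779 + 0.338 + 3.05) / 5 = 2.2498
sigma = R_bar / d2 = 2.2498 / 2.847 = 0.79023534
Cp = (USL - LSL)/(6*sigma) = (103.4 - 92.4)/(6*0.79023534) = 2.3200
Cpu = (103.4 - 101.09)/(3*0.79023534) = 0.9744
Cpl = (101.09 - 92.4)/(3*0.79023534) = 3.6656
Cpk = min(Cpu, Cpl) = 0.9744

0.9744


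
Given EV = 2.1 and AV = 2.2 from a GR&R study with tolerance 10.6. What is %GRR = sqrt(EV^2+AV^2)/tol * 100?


GRR = sqrt(EV^2 + AV^2) = sqrt(2.1^2 + 2.2^2) = 3.0413813
%GRR = GRR / tol * 100 = 3.0413813 / 10.6 * 100
%GRR = 28.6923

28.6923


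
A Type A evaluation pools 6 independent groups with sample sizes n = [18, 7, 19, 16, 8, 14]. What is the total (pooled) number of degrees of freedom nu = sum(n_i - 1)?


nu = sum_i (n_i - 1)
nu = ((18 - 1) + (7 - 1) + (19 - 1) + (16 - 1) + (8 - 1) + (14 - 1))
nu = 17 + 6 + 18 + 15 + 7 + 13
nu = 76

76


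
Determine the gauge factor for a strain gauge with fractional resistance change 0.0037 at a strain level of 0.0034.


GF = (dR/R) / epsilon
= 0.0037 / 0.0034
= 1.0882

1.0882


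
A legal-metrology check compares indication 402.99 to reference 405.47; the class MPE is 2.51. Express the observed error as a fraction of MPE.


e = indication - reference = 402.99 - 405.47 = -2.4800
|e| = 2.4800
ratio = |e| / MPE = 2.4800 / 2.51
ratio = 0.9880

0.9880


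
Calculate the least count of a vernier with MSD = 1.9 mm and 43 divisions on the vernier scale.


LC = MSD / n_div
= 1.9 / 43
= 0.0442

0.0442


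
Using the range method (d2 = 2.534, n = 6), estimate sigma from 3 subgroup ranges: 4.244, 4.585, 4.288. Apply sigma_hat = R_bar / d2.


R_bar = (4.244 + 4.585 + 4.288) / 3
R_bar = 13.117 / 3 = 4.3723333
sigma_hat = R_bar / d2 = 4.3723333 / 2.534 = 1.7255

1.7255


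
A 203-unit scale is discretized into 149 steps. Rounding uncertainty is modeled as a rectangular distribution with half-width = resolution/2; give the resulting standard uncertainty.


resolution = range / divisions
resolution = 203 / 149 = 1.3624161
u_res = resolution / (2*sqrt(3))
u_res = 1.3624161 / 3.4641016
u_res = 0.3933

0.3933


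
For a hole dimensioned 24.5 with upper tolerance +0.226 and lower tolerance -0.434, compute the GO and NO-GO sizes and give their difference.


GO = nominal - lower_tol (smallest hole = maximum material condition)
GO = 24.5 - 0.434 = 24.066
NO-GO = nominal + upper_tol (largest hole = least material condition)
NO-GO = 24.5 + 0.226 = 24.726
spread = NO-GO - GO = 24.726 - 24.066 = 0.6600

0.6600


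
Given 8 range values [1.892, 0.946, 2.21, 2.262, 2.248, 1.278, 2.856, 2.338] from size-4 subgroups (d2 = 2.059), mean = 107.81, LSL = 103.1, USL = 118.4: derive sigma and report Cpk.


R_bar = (1.892 + 0.946 + 2.21 + 2.262 + 2.248 + 1.278 + 2.856 + 2.338) / 8 = 2.00375
sigma = R_bar / d2 = 2.00375 / 2.059 = 0.97316659
Cp = (USL - LSL)/(6*sigma) = (118.4 - 103.1)/(6*0.97316659) = 2.6203
Cpu = (118.4 - 107.81)/(3*0.97316659) = 3.6273
Cpl = (107.81 - 103.1)/(3*0.97316659) = 1.6133
Cpk = min(Cpu, Cpl) = 1.6133

1.6133


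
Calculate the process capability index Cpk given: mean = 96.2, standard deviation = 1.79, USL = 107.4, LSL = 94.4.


Cpu = (USL - mean) / (3*sigma) = (107.4 - 96.2) / (3*1.79) = 2.0857
Cpl = (mean - LSL) / (3*sigma) = (96.2 - 94.4) / (3*1.79) = 0.3352
Cpk = min(Cpu, Cpl) = 0.3352

0.3352


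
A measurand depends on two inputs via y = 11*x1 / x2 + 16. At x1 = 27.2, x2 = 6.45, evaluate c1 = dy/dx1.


y = 11*x1 / x2 + 16
dy/dx1 = 11/x2
Evaluate at x2 = 6.45: c1 = 11 / 6.45
c1 = 1.7054

1.7054


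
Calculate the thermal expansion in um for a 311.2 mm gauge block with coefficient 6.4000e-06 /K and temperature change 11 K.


dL = L * alpha * dT
= 311.2 * 6.4000e-06 * 11
= 0.0219085 mm
dL_um = 0.0219085 * 1000 = 21.9085 um

21.9085


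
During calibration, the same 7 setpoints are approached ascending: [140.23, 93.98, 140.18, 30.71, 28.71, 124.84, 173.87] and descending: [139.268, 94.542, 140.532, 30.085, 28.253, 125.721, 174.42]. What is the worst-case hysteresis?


|140.23 - 139.268| = 0.9620
|93.98 - 94.542| = 0.5620
|140.18 - 140.532| = 0.3520
|30.71 - 30.085| = 0.6250
|28.71 - 28.253| = 0.4570
|124.84 - 125.721| = 0.8810
|173.87 - 174.42| = 0.5500
hysteresis = max(diffs) = 0.9620

0.9620


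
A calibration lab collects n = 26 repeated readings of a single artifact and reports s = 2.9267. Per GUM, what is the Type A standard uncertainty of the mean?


u_A = s / sqrt(n)
u_A = 2.9267 / sqrt(26)
u_A = 2.9267 / 5.0990195
u_A = 0.5740

0.5740


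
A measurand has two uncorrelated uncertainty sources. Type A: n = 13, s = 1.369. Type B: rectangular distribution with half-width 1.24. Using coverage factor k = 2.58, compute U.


u_A = s / sqrt(n) = 1.369 / sqrt(13) = 0.37969228
u_B = half_width / sqrt(3) = 1.24 / sqrt(3) = 0.71591433
uc = sqrt(u_A^2 + u_B^2) = sqrt(0.37969228^2 + 0.71591433^2) = 0.81037001
U = k * uc = 2.58 * 0.81037001
U = 2.0908

2.0908


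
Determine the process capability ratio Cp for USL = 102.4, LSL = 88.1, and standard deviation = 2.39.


Cp = (USL - LSL) / (6 * sigma)
= (102.4 - 88.1) / (6 * 2.39)
= 14.3000 / 14.3400
= 0.9972

0.9972


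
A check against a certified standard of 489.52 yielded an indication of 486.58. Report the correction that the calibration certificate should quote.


Correction = standard - reading
= 489.52 - 486.58
= 2.9400

2.9400


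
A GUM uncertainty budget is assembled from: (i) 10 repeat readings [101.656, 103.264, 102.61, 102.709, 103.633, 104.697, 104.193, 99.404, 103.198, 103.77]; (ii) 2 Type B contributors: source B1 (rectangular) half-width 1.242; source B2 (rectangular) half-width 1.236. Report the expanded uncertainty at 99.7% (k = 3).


mean = (101.656 + 103.264 + 102.61 + 102.709 + 103.633 + 104.697 + 104.193 + 99.404 + 103.198 + 103.77) / 10 = 102.9134
s = sqrt(sum((x - mean)^2)/(n-1)) = 1.5020314
u_A = s / sqrt(n) = 1.5020314 / sqrt(10) = 0.47498403
u_B1 = 1.242 / sqrt(3) = 0.71706903
u_B2 = 1.236 / sqrt(3) = 0.71360493
uc = sqrt(0.47498403^2 + 0.71706903^2 + 0.71360493^2) = 1.1176
U = k * uc = 3 * 1.1176
U = 3.3528

3.3528


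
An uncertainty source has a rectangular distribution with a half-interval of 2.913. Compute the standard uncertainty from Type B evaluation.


u_B = half_width / sqrt(3)
u_B = 2.913 / 1.7320508
u_B = 1.6818

1.6818


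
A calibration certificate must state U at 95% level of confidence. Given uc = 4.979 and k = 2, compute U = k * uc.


U = k * uc
U = 2 * 4.979
U = 9.9580

9.9580


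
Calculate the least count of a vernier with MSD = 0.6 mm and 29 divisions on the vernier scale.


LC = MSD / n_div
= 0.6 / 29
= 0.0207

0.0207


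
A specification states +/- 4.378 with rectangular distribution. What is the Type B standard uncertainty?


u_B = half_width / sqrt(3)
u_B = 4.378 / 1.7320508
u_B = 2.5276

2.5276


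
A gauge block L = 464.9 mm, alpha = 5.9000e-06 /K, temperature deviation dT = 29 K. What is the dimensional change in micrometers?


dL = L * alpha * dT
= 464.9 * 5.9000e-06 * 29
= 0.0795444 mm
dL_um = 0.0795444 * 1000 = 79.5444 um

79.5444


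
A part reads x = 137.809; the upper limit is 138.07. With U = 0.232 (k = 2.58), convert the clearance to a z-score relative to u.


u = U / k = 0.232 / 2.58 = 0.089922481
margin = |USL - x| = |138.07 - 137.809| = 0.261
z = margin / u = 0.261 / 0.089922481
z = 2.9025

2.9025


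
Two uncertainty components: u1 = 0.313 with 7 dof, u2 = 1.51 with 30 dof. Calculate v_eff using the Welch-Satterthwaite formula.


uc = sqrt(u1^2 + u2^2) = sqrt(0.313^2 + 1.51^2) = 1.5420989
v_eff = uc^4 / (u1^4/v1 + u2^4/v2)
= 1.5420989^4 / (0.313^4/7 + 1.51^4/30)
= 5.6552123 / 0.17466633
v_eff = 32.3772

32.3772


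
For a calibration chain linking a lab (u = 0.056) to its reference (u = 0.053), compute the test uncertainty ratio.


TUR = u_lab / u_ref
= 0.056 / 0.053
= 1.0566

1.0566


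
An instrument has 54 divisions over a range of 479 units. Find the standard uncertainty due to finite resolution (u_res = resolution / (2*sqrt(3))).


resolution = range / divisions
resolution = 479 / 54 = 8.8703704
u_res = resolution / (2*sqrt(3))
u_res = 8.8703704 / 3.4641016
u_res = 2.5607

2.5607


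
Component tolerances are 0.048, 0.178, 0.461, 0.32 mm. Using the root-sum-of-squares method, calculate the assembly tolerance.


RSS = sqrt(0.048^2 + 0.178^2 + 0.461^2 + 0.32^2)
= sqrt(0.348909)
= 0.5907

0.5907


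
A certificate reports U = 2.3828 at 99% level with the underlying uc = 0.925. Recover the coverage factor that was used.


k = U / uc
k = 2.3828 / 0.925
k = 2.576

2.576


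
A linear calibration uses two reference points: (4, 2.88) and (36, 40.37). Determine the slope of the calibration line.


slope = (y2 - y1) / (x2 - x1)
= (40.37 - 2.88) / (36 - 4)
= 37.4900 / 32
= 1.1716

1.1716


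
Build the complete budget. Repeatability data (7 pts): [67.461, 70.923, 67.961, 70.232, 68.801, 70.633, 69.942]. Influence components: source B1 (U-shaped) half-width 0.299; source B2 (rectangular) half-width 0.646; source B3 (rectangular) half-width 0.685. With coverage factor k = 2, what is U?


mean = (67.461 + 70.923 + 67.961 + 70.232 + 68.801 + 70.633 + 69.942) / 7 = 69.42185714
s = sqrt(sum((x - mean)^2)/(n-1)) = 1.3547266
u_A = s / sqrt(n) = 1.3547266 / sqrt(7) = 0.51203853
u_B1 = 0.299 / sqrt(2) = 0.21142493
u_B2 = 0.646 / sqrt(3) = 0.37296827
u_B3 = 0.685 / sqrt(3) = 0.39548493
uc = sqrt(0.51203853^2 + 0.21142493^2 + 0.37296827^2 + 0.39548493^2) = 0.77614278
U = k * uc = 2 * 0.77614278
U = 1.5523

1.5523


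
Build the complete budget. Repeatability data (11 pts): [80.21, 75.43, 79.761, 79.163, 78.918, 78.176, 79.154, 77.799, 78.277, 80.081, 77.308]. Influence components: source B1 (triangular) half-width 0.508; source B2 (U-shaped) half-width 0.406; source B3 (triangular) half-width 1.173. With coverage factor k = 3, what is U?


mean = (80.21 + 75.43 + 79.761 + 79.163 + 78.918 + 78.176 + 79.154 + 77.799 + 78.277 + 80.081 + 77.308) / 11 = 78.57063636
s = sqrt(sum((x - mean)^2)/(n-1)) = 1.3961653
u_A = s / sqrt(n) = 1.3961653 / sqrt(11) = 0.42095968
u_B1 = 0.508 / sqrt(6) = 0.20739013
u_B2 = 0.406 / sqrt(2) = 0.28708535
u_B3 = 1.173 / sqrt(6) = 0.47887524
uc = sqrt(0.42095968^2 + 0.20739013^2 + 0.28708535^2 + 0.47887524^2) = 0.72935397
U = k * uc = 3 * 0.72935397
U = 2.1881

2.1881


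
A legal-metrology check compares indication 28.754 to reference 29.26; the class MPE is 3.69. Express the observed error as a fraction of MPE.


e = indication - reference = 28.754 - 29.26 = -0.5060
|e| = 0.5060
ratio = |e| / MPE = 0.5060 / 3.69
ratio = 0.1371

0.1371


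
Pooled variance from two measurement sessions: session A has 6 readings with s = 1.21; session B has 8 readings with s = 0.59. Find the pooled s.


s_p = sqrt(((n1-1)*s1^2 + (n2-1)*s2^2) / (n1+n2-2))
numerator = (6-1)*1.21^2 + (8-1)*0.59^2 = 7.3205 + 2.4367 = 9.7572
denominator = 6 + 8 - 2 = 12
s_p^2 = 9.7572 / 12 = 0.8131
s_p = sqrt(0.8131) = 0.9017

0.9017


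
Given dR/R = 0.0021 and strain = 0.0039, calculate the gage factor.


GF = (dR/R) / epsilon
= 0.0021 / 0.0039
= 0.5385

0.5385


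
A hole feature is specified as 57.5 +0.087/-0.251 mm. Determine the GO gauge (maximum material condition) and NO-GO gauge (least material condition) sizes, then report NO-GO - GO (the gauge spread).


GO = nominal - lower_tol (smallest hole = maximum material condition)
GO = 57.5 - 0.251 = 57.249
NO-GO = nominal + upper_tol (largest hole = least material condition)
NO-GO = 57.5 + 0.087 = 57.587
spread = NO-GO - GO = 57.587 - 57.249 = 0.3380

0.3380


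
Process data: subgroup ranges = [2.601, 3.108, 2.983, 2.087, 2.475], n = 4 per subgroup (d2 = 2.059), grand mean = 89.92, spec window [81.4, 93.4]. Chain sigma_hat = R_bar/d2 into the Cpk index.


R_bar = (2.601 + 3.108 + 2.983 + 2.087 + 2.475) / 5 = 2.6508
sigma = R_bar / d2 = 2.6508 / 2.059 = 1.2874211
Cp = (USL - LSL)/(6*sigma) = (93.4 - 81.4)/(6*1.2874211) = 1.5535
Cpu = (93.4 - 89.92)/(3*1.2874211) = 0.9010
Cpl = (89.92 - 81.4)/(3*1.2874211) = 2.2060
Cpk = min(Cpu, Cpl) = 0.9010

0.9010


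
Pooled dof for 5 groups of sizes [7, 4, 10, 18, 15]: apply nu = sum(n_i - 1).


nu = sum_i (n_i - 1)
nu = ((7 - 1) + (4 - 1) + (10 - 1) + (18 - 1) + (15 - 1))
nu = 6 + 3 + 9 + 17 + 14
nu = 49

49


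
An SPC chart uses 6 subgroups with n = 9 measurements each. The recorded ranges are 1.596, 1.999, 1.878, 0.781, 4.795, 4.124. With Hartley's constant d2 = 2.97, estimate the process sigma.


R_bar = (1.596 + 1.999 + 1.878 + 0.781 + 4.795 + 4.124) / 6
R_bar = 15.173 / 6 = 2.5288333
sigma_hat = R_bar / d2 = 2.5288333 / 2.97 = 0.8515

0.8515


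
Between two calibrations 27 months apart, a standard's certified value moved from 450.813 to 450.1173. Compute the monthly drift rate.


rate = (v2 - v1) / months
= (450.1173 - 450.813) / 27
= -0.6957 / 27
= -0.0258

-0.0258


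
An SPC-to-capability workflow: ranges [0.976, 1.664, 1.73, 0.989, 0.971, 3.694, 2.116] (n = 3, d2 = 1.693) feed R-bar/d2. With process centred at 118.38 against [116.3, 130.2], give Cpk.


R_bar = (0.976 + 1.664 + 1.73 + 0.989 + 0.971 + 3.694 + 2.116) / 7 = 1.7342857
sigma = R_bar / d2 = 1.7342857 / 1.693 = 1.0243861
Cp = (USL - LSL)/(6*sigma) = (130.2 - 116.3)/(6*1.0243861) = 2.2615
Cpu = (130.2 - 118.38)/(3*1.0243861) = 3.8462
Cpl = (118.38 - 116.3)/(3*1.0243861) = 0.6768
Cpk = min(Cpu, Cpl) = 0.6768

0.6768


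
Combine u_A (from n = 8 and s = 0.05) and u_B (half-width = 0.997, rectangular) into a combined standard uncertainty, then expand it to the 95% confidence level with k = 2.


u_A = s / sqrt(n) = 0.05 / sqrt(8) = 0.01767767
u_B = half_width / sqrt(3) = 0.997 / sqrt(3) = 0.57561822
uc = sqrt(u_A^2 + u_B^2) = sqrt(0.01767767^2 + 0.57561822^2) = 0.5758896
U = k * uc = 2 * 0.5758896
U = 1.1518

1.1518


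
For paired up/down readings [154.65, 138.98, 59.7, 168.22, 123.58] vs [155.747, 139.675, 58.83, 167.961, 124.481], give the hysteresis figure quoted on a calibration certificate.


|154.65 - 155.747| = 1.0970
|138.98 - 139.675| = 0.6950
|59.7 - 58.83| = 0.8700
|168.22 - 167.961| = 0.2590
|123.58 - 124.481| = 0.9010
hysteresis = max(diffs) = 1.0970

1.0970


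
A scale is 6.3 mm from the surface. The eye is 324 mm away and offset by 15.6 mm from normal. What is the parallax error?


error = h * offset / d
= 6.3 * 15.6 / 324
= 0.3033

0.3033


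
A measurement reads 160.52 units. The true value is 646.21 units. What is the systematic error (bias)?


Systematic error = measured - true
= 160.52 - 646.21
= -485.6900

-485.6900


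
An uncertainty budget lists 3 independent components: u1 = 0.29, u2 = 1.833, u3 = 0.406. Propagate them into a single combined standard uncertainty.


uc = sqrt(0.29^2 + 1.833^2 + 0.406^2)
uc = sqrt(3.608825)
uc = 1.8997

1.8997


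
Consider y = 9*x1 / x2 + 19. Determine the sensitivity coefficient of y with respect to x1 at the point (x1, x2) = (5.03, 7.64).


y = 9*x1 / x2 + 19
dy/dx1 = 9/x2
Evaluate at x2 = 7.64: c1 = 9 / 7.64
c1 = 1.1780

1.1780


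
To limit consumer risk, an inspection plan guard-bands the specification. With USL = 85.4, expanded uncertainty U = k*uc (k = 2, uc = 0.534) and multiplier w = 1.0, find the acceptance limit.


U = k * uc = 2 * 0.534 = 1.068
guard band g = w * U = 1.0 * 1.068 = 1.068
AL = USL - g = 85.4 - 1.068
AL = 84.3320

84.3320


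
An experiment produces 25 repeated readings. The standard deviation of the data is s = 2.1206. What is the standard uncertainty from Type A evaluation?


u_A = s / sqrt(n)
u_A = 2.1206 / sqrt(25)
u_A = 2.1206 / 5
u_A = 0.4241

0.4241


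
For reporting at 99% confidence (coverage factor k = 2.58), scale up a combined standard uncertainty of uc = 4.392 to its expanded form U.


U = k * uc
U = 2.58 * 4.392
U = 11.3314

11.3314


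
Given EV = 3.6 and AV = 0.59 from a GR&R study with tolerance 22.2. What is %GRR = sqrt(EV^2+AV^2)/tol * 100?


GRR = sqrt(EV^2 + AV^2) = sqrt(3.6^2 + 0.59^2) = 3.6480269
%GRR = GRR / tol * 100 = 3.6480269 / 22.2 * 100
%GRR = 16.4326

16.4326


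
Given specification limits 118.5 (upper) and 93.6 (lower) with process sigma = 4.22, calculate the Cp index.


Cp = (USL - LSL) / (6 * sigma)
= (118.5 - 93.6) / (6 * 4.22)
= 24.9000 / 25.3200
= 0.9834

0.9834


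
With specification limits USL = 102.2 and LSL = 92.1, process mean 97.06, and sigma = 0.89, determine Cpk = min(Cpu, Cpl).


Cpu = (USL - mean) / (3*sigma) = (102.2 - 97.06) / (3*0.89) = 1.9251
Cpl = (mean - LSL) / (3*sigma) = (97.06 - 92.1) / (3*0.89) = 1.8577
Cpk = min(Cpu, Cpl) = 1.8577

1.8577


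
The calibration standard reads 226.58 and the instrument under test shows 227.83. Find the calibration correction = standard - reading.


Correction = standard - reading
= 226.58 - 227.83
= -1.2500

-1.2500


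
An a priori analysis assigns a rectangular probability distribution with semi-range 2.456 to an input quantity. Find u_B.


u_B = half_width / sqrt(3)
u_B = 2.456 / 1.7320508
u_B = 1.4180

1.4180


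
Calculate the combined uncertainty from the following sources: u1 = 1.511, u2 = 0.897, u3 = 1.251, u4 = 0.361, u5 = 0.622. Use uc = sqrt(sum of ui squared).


uc = sqrt(1.511^2 + 0.897^2 + 1.251^2 + 0.361^2 + 0.622^2)
uc = sqrt(5.169936)
uc = 2.2737

2.2737


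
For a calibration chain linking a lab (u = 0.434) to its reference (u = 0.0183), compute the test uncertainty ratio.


TUR = u_lab / u_ref
= 0.434 / 0.0183
= 23.7158

23.7158


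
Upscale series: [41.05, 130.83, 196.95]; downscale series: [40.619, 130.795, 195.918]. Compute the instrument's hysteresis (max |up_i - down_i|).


|41.05 - 40.619| = 0.4310
|130.83 - 130.795| = 0.0350
|196.95 - 195.918| = 1.0320
hysteresis = max(diffs) = 1.0320

1.0320


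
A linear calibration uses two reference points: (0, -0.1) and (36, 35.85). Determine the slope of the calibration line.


slope = (y2 - y1) / (x2 - x1)
= (35.85 - -0.1) / (36 - 0)
= 35.9500 / 36
= 0.9986

0.9986


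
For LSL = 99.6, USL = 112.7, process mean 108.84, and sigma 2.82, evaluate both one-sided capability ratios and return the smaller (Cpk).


Cpu = (USL - mean) / (3*sigma) = (112.7 - 108.84) / (3*2.82) = 0.4563
Cpl = (mean - LSL) / (3*sigma) = (108.84 - 99.6) / (3*2.82) = 1.0922
Cpk = min(Cpu, Cpl) = 0.4563

0.4563


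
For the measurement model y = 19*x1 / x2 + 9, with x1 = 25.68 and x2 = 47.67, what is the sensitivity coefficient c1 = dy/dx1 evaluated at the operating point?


y = 19*x1 / x2 + 9
dy/dx1 = 19/x2
Evaluate at x2 = 47.67: c1 = 19 / 47.67
c1 = 0.3986

0.3986


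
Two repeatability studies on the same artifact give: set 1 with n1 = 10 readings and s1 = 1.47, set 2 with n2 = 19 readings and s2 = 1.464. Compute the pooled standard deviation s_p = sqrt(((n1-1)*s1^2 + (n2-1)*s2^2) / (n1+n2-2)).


s_p = sqrt(((n1-1)*s1^2 + (n2-1)*s2^2) / (n1+n2-2))
numerator = (10-1)*1.47^2 + (19-1)*1.464^2 = 19.4481 + 38.579328 = 58.027428
denominator = 10 + 19 - 2 = 27
s_p^2 = 58.027428 / 27 = 2.149164
s_p = sqrt(2.149164) = 1.4660

1.4660


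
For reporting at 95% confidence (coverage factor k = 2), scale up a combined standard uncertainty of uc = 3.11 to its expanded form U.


U = k * uc
U = 2 * 3.11
U = 6.2200

6.2200


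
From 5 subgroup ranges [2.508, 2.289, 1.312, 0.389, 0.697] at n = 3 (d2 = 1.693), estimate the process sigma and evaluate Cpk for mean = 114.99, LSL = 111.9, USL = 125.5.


R_bar = (2.508 + 2.289 + 1.312 + 0.389 + 0.697) / 5 = 1.439
sigma = R_bar / d2 = 1.439 / 1.693 = 0.84997047
Cp = (USL - LSL)/(6*sigma) = (125.5 - 111.9)/(6*0.84997047) = 2.6668
Cpu = (125.5 - 114.99)/(3*0.84997047) = 4.1217
Cpl = (114.99 - 111.9)/(3*0.84997047) = 1.2118
Cpk = min(Cpu, Cpl) = 1.2118

1.2118


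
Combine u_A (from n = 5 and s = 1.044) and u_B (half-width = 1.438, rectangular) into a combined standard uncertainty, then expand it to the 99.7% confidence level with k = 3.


u_A = s / sqrt(n) = 1.044 / sqrt(5) = 0.46689099
u_B = half_width / sqrt(3) = 1.438 / sqrt(3) = 0.83022969
uc = sqrt(u_A^2 + u_B^2) = sqrt(0.46689099^2 + 0.83022969^2) = 0.95250645
U = k * uc = 3 * 0.95250645
U = 2.8575

2.8575


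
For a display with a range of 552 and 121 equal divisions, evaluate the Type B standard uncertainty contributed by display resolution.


resolution = range / divisions
resolution = 552 / 121 = 4.5619835
u_res = resolution / (2*sqrt(3))
u_res = 4.5619835 / 3.4641016
u_res = 1.3169

1.3169


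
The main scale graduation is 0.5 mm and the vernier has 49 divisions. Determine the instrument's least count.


LC = MSD / n_div
= 0.5 / 49
= 0.0102

0.0102


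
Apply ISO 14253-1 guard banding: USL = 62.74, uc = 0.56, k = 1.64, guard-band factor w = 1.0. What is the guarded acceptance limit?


U = k * uc = 1.64 * 0.56 = 0.9184
guard band g = w * U = 1.0 * 0.9184 = 0.9184
AL = USL - g = 62.74 - 0.9184
AL = 61.8216

61.8216


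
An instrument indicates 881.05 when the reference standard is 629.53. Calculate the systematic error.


Systematic error = measured - true
= 881.05 - 629.53
= 251.5200

251.5200


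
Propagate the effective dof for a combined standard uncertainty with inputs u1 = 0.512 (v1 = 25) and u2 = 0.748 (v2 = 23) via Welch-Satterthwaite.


uc = sqrt(u1^2 + u2^2) = sqrt(0.512^2 + 0.748^2) = 0.90644801
v_eff = uc^4 / (u1^4/v1 + u2^4/v2)
= 0.90644801^4 / (0.512^4/25 + 0.748^4/23)
= 0.67510543 / 0.016359419
v_eff = 41.2671

41.2671


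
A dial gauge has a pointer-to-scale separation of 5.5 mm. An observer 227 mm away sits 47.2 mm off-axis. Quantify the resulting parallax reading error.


error = h * offset / d
= 5.5 * 47.2 / 227
= 1.1436

1.1436


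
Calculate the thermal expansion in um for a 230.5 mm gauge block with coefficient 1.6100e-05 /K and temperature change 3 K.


dL = L * alpha * dT
= 230.5 * 1.6100e-05 * 3
= 0.0111331 mm
dL_um = 0.0111331 * 1000 = 11.1331 um

11.1331


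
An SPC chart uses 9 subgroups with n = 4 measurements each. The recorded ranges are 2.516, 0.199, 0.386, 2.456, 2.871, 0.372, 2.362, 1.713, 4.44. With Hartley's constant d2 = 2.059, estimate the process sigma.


R_bar = (2.516 + 0.199 + 0.386 + 2.456 + 2.871 + 0.372 + 2.362 + 1.713 + 4.44) / 9
R_bar = 17.315 / 9 = 1.9238889
sigma_hat = R_bar / d2 = 1.9238889 / 2.059 = 0.9344

0.9344


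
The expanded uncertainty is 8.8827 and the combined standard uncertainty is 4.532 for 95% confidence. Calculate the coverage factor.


k = U / uc
k = 8.8827 / 4.532
k = 1.96

1.96


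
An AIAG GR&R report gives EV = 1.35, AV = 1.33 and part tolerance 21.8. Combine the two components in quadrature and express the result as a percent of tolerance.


GRR = sqrt(EV^2 + AV^2) = sqrt(1.35^2 + 1.33^2) = 1.8950989
%GRR = GRR / tol * 100 = 1.8950989 / 21.8 * 100
%GRR = 8.6931

8.6931


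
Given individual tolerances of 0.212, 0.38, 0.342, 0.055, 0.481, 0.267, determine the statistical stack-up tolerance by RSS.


RSS = sqrt(0.212^2 + 0.38^2 + 0.342^2 + 0.055^2 + 0.481^2 + 0.267^2)
= sqrt(0.611983)
= 0.7823

0.7823


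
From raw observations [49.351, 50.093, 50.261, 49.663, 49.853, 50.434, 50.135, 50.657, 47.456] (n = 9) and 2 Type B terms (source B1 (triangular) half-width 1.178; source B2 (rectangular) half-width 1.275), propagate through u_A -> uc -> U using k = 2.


mean = (49.351 + 50.093 + 50.261 + 49.663 + 49.853 + 50.434 + 50.135 + 50.657 + 47.456) / 9 = 49.767
s = sqrt(sum((x - mean)^2)/(n-1)) = 0.95228108
u_A = s / sqrt(n) = 0.95228108 / sqrt(9) = 0.31742703
u_B1 = 1.178 / sqrt(6) = 0.48091649
u_B2 = 1.275 / sqrt(3) = 0.73612159
uc = sqrt(0.31742703^2 + 0.48091649^2 + 0.73612159^2) = 0.93483452
U = k * uc = 2 * 0.93483452
U = 1.8697

1.8697


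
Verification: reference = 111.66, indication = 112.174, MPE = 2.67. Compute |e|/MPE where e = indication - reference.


e = indication - reference = 112.174 - 111.66 = 0.5140
|e| = 0.5140
ratio = |e| / MPE = 0.5140 / 2.67
ratio = 0.1925

0.1925


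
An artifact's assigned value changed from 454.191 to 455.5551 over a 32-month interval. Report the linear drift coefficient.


rate = (v2 - v1) / months
= (455.5551 - 454.191) / 32
= 1.3641 / 32
= 0.0426

0.0426


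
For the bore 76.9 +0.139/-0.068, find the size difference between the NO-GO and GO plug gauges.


GO = nominal - lower_tol (smallest hole = maximum material condition)
GO = 76.9 - 0.068 = 76.832
NO-GO = nominal + upper_tol (largest hole = least material condition)
NO-GO = 76.9 + 0.139 = 77.039
spread = NO-GO - GO = 77.039 - 76.832 = 0.2070

0.2070


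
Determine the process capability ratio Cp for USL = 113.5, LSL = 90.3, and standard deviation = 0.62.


Cp = (USL - LSL) / (6 * sigma)
= (113.5 - 90.3) / (6 * 0.62)
= 23.2000 / 3.7200
= 6.2366

6.2366


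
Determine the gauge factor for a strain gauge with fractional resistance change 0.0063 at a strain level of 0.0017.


GF = (dR/R) / epsilon
= 0.0063 / 0.0017
= 3.7059

3.7059


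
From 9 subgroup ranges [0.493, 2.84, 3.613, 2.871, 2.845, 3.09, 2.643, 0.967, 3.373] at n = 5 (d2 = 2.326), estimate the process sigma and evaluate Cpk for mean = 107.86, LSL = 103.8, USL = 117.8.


R_bar = (0.493 + 2.84 + 3.613 + 2.871 + 2.845 + 3.09 + 2.643 + 0.967 + 3.373) / 9 = 2.5261111
sigma = R_bar / d2 = 2.5261111 / 2.326 = 1.0860323
Cp = (USL - LSL)/(6*sigma) = (117.8 - 103.8)/(6*1.0860323) = 2.1485
Cpu = (117.8 - 107.86)/(3*1.0860323) = 3.0509
Cpl = (107.86 - 103.8)/(3*1.0860323) = 1.2461
Cpk = min(Cpu, Cpl) = 1.2461

1.2461


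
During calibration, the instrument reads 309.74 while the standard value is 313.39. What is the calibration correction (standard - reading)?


Correction = standard - reading
= 313.39 - 309.74
= 3.6500

3.6500


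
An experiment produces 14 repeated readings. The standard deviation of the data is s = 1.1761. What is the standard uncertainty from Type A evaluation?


u_A = s / sqrt(n)
u_A = 1.1761 / sqrt(14)
u_A = 1.1761 / 3.7416574
u_A = 0.3143

0.3143


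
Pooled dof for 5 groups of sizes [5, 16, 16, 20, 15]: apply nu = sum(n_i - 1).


nu = sum_i (n_i - 1)
nu = ((5 - 1) + (16 - 1) + (16 - 1) + (20 - 1) + (15 - 1))
nu = 4 + 15 + 15 + 19 + 14
nu = 67

67


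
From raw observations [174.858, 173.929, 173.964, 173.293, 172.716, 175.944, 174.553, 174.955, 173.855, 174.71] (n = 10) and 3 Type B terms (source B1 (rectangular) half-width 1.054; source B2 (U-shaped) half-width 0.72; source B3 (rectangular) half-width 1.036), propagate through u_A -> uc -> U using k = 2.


mean = (174.858 + 173.929 + 173.964 + 173.293 + 172.716 + 175.944 + 174.553 + 174.955 + 173.855 + 174.71) / 10 = 174.2777
s = sqrt(sum((x - mean)^2)/(n-1)) = 0.92146792
u_A = s / sqrt(n) = 0.92146792 / sqrt(10) = 0.29139374
u_B1 = 1.054 / sqrt(3) = 0.60852718
u_B2 = 0.72 / sqrt(2) = 0.50911688
u_B3 = 1.036 / sqrt(3) = 0.59813488
uc = sqrt(0.29139374^2 + 0.60852718^2 + 0.50911688^2 + 0.59813488^2) = 1.0354617
U = k * uc = 2 * 1.0354617
U = 2.0709

2.0709
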